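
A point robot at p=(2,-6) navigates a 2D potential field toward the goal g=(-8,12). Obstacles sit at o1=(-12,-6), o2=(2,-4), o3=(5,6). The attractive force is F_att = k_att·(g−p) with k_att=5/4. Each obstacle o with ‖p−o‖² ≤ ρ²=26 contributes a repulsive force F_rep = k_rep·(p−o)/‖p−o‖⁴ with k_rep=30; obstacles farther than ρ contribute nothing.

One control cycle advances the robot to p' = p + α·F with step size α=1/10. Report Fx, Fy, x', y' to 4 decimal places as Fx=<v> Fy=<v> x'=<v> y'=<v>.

Fx=-12.5000 Fy=18.7500 x'=0.7500 y'=-4.1250

F_att = 5/4·(g−p) = 5/4·(-10,18) = (-12.5000,22.5000)
o1: d²=196 > ρ²=26 → inactive
o2: d²=4 ≤ ρ²=26; F_rep = 30·(0,-2)/4² = (0.0000,-3.7500)
o3: d²=153 > ρ²=26 → inactive
F = F_att + ΣF_rep = (-12.5000,18.7500)
p' = p + 1/10·F = (0.7500,-4.1250)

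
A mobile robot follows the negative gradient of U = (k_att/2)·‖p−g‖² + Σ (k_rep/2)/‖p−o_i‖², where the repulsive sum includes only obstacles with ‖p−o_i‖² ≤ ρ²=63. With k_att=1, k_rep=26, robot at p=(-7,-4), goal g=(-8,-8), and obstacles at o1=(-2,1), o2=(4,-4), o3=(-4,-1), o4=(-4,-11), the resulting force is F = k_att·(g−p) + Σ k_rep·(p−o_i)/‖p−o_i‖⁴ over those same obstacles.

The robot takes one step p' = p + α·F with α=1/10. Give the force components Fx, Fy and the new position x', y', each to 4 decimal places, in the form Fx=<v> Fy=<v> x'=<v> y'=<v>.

F_att = 1·(g−p) = 1·(-1,-4) = (-1.0000,-4.0000)
o1: d²=50 ≤ ρ²=63; F_rep = 26·(-5,-5)/50² = (-0.0520,-0.0520)
o2: d²=121 > ρ²=63 → inactive
o3: d²=18 ≤ ρ²=63; F_rep = 26·(-3,-3)/18² = (-0.2407,-0.2407)
o4: d²=58 ≤ ρ²=63; F_rep = 26·(-3,7)/58² = (-0.0232,0.0541)
F = F_att + ΣF_rep = (-1.3159,-4.2386)
p' = p + 1/10·F = (-7.1316,-4.4239)

Fx=-1.3159 Fy=-4.2386 x'=-7.1316 y'=-4.4239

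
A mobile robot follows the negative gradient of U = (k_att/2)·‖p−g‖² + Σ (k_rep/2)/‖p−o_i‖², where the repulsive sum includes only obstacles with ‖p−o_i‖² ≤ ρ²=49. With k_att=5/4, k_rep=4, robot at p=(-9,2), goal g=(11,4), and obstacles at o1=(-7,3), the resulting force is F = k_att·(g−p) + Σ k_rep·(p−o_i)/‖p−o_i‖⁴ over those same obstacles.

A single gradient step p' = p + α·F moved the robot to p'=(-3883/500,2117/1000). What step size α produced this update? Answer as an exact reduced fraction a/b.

α = 1/20

F_att = 5/4·(g−p) = 5/4·(20,2) = (25.0000,2.5000)
o1: d²=5 ≤ ρ²=49; F_rep = 4·(-2,-1)/5² = (-0.3200,-0.1600)
F = F_att + ΣF_rep = (24.6800,2.3400)
Δp = p'−p = (1.2340,0.1170); α = Δx/Fx = (617/500) / (617/25) = 1/20
check: Δy/Fy = (117/1000) / (117/50) = 1/20 ✓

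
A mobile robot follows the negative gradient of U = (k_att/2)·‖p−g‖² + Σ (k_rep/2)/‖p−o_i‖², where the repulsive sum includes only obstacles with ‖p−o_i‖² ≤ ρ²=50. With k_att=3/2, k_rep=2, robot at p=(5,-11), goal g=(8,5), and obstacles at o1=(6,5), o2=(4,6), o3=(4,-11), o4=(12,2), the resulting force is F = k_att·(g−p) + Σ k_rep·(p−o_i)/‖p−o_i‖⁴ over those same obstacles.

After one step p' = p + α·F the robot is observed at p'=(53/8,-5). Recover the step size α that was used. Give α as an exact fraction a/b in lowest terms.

F_att = 3/2·(g−p) = 3/2·(3,16) = (4.5000,24.0000)
o1: d²=257 > ρ²=50 → inactive
o2: d²=290 > ρ²=50 → inactive
o3: d²=1 ≤ ρ²=50; F_rep = 2·(1,0)/1² = (2.0000,0.0000)
o4: d²=218 > ρ²=50 → inactive
F = F_att + ΣF_rep = (6.5000,24.0000)
Δp = p'−p = (1.6250,6.0000); α = Δx/Fx = (13/8) / (13/2) = 1/4
check: Δy/Fy = (6) / (24) = 1/4 ✓

α = 1/4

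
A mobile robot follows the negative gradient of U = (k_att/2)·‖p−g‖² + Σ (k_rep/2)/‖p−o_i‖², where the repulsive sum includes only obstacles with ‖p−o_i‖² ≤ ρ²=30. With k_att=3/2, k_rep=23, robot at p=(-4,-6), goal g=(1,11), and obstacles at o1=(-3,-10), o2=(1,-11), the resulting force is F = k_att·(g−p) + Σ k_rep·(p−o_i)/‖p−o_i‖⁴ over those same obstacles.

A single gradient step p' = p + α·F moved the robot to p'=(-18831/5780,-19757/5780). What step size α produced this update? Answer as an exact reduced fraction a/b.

F_att = 3/2·(g−p) = 3/2·(5,17) = (7.5000,25.5000)
o1: d²=17 ≤ ρ²=30; F_rep = 23·(-1,4)/17² = (-0.0796,0.3183)
o2: d²=50 > ρ²=30 → inactive
F = F_att + ΣF_rep = (7.4204,25.8183)
Δp = p'−p = (0.7420,2.5818); α = Δx/Fx = (4289/5780) / (4289/578) = 1/10
check: Δy/Fy = (14923/5780) / (14923/578) = 1/10 ✓

α = 1/10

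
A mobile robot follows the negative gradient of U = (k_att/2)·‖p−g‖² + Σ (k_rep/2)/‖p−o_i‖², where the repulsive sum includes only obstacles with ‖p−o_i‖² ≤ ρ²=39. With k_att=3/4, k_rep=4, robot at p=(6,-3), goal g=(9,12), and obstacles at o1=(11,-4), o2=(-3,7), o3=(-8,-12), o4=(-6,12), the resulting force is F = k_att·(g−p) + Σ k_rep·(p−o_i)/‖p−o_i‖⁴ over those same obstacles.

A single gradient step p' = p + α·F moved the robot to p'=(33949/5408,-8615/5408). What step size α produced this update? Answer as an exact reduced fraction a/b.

F_att = 3/4·(g−p) = 3/4·(3,15) = (2.2500,11.2500)
o1: d²=26 ≤ ρ²=39; F_rep = 4·(-5,1)/26² = (-0.0296,0.0059)
o2: d²=181 > ρ²=39 → inactive
o3: d²=277 > ρ²=39 → inactive
o4: d²=369 > ρ²=39 → inactive
F = F_att + ΣF_rep = (2.2204,11.2559)
Δp = p'−p = (0.2776,1.4070); α = Δx/Fx = (1501/5408) / (1501/676) = 1/8
check: Δy/Fy = (7609/5408) / (7609/676) = 1/8 ✓

α = 1/8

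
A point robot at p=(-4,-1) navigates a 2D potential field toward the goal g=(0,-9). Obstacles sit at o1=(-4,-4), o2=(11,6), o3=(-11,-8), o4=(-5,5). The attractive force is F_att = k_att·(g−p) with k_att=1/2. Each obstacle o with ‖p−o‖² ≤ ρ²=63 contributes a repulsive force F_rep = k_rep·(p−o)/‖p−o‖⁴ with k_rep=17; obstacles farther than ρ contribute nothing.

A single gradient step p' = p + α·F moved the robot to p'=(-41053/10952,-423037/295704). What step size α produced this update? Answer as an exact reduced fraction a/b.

α = 1/8

F_att = 1/2·(g−p) = 1/2·(4,-8) = (2.0000,-4.0000)
o1: d²=9 ≤ ρ²=63; F_rep = 17·(0,3)/9² = (0.0000,0.6296)
o2: d²=274 > ρ²=63 → inactive
o3: d²=98 > ρ²=63 → inactive
o4: d²=37 ≤ ρ²=63; F_rep = 17·(1,-6)/37² = (0.0124,-0.0745)
F = F_att + ΣF_rep = (2.0124,-3.4449)
Δp = p'−p = (0.2516,-0.4306); α = Δx/Fx = (2755/10952) / (2755/1369) = 1/8
check: Δy/Fy = (-127333/295704) / (-127333/36963) = 1/8 ✓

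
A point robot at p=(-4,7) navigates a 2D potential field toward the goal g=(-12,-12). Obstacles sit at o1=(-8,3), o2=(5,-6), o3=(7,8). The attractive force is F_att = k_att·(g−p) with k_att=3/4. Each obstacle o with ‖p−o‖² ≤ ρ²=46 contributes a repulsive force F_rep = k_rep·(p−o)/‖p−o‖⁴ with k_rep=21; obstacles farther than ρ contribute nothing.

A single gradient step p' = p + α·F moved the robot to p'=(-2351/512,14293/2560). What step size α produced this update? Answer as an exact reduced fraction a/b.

α = 1/10

F_att = 3/4·(g−p) = 3/4·(-8,-19) = (-6.0000,-14.2500)
o1: d²=32 ≤ ρ²=46; F_rep = 21·(4,4)/32² = (0.0820,0.0820)
o2: d²=250 > ρ²=46 → inactive
o3: d²=122 > ρ²=46 → inactive
F = F_att + ΣF_rep = (-5.9180,-14.1680)
Δp = p'−p = (-0.5918,-1.4168); α = Δx/Fx = (-303/512) / (-1515/256) = 1/10
check: Δy/Fy = (-3627/2560) / (-3627/256) = 1/10 ✓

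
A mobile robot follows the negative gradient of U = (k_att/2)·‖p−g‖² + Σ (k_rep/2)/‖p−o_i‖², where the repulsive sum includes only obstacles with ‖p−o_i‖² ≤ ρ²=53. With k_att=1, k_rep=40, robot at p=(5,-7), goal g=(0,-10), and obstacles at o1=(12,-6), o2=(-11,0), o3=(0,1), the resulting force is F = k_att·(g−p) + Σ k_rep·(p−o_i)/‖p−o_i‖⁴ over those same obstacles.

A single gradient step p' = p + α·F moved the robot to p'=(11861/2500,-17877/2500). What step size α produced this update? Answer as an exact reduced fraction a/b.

F_att = 1·(g−p) = 1·(-5,-3) = (-5.0000,-3.0000)
o1: d²=50 ≤ ρ²=53; F_rep = 40·(-7,-1)/50² = (-0.1120,-0.0160)
o2: d²=305 > ρ²=53 → inactive
o3: d²=89 > ρ²=53 → inactive
F = F_att + ΣF_rep = (-5.1120,-3.0160)
Δp = p'−p = (-0.2556,-0.1508); α = Δx/Fx = (-639/2500) / (-639/125) = 1/20
check: Δy/Fy = (-377/2500) / (-377/125) = 1/20 ✓

α = 1/20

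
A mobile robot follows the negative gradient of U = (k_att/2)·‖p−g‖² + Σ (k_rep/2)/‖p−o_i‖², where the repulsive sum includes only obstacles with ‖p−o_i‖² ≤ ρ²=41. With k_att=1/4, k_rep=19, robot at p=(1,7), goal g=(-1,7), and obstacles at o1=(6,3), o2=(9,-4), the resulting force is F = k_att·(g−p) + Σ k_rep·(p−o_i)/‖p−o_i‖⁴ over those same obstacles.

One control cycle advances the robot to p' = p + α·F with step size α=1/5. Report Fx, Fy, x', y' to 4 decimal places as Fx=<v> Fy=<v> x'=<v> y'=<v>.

Fx=-0.5565 Fy=0.0452 x'=0.8887 y'=7.0090

F_att = 1/4·(g−p) = 1/4·(-2,0) = (-0.5000,0.0000)
o1: d²=41 ≤ ρ²=41; F_rep = 19·(-5,4)/41² = (-0.0565,0.0452)
o2: d²=185 > ρ²=41 → inactive
F = F_att + ΣF_rep = (-0.5565,0.0452)
p' = p + 1/5·F = (0.8887,7.0090)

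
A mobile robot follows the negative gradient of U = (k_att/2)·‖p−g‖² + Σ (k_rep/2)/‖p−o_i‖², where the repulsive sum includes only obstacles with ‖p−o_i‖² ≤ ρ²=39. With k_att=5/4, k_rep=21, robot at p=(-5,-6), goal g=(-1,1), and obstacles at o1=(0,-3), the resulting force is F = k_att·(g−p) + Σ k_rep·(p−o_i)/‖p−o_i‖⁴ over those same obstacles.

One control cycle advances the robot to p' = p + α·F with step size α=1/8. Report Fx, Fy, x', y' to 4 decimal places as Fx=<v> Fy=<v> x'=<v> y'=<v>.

Fx=4.9092 Fy=8.6955 x'=-4.3864 y'=-4.9131

F_att = 5/4·(g−p) = 5/4·(4,7) = (5.0000,8.7500)
o1: d²=34 ≤ ρ²=39; F_rep = 21·(-5,-3)/34² = (-0.0908,-0.0545)
F = F_att + ΣF_rep = (4.9092,8.6955)
p' = p + 1/8·F = (-4.3864,-4.9131)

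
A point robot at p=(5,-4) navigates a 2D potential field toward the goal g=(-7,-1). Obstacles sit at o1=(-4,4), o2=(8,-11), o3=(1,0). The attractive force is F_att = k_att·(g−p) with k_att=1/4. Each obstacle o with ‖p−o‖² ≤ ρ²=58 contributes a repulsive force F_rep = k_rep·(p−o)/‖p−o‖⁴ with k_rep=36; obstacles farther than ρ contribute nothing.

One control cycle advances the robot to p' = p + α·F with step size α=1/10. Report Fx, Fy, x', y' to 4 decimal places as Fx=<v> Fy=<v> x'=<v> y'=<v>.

Fx=-2.8915 Fy=0.6843 x'=4.7109 y'=-3.9316

F_att = 1/4·(g−p) = 1/4·(-12,3) = (-3.0000,0.7500)
o1: d²=145 > ρ²=58 → inactive
o2: d²=58 ≤ ρ²=58; F_rep = 36·(-3,7)/58² = (-0.0321,0.0749)
o3: d²=32 ≤ ρ²=58; F_rep = 36·(4,-4)/32² = (0.1406,-0.1406)
F = F_att + ΣF_rep = (-2.8915,0.6843)
p' = p + 1/10·F = (4.7109,-3.9316)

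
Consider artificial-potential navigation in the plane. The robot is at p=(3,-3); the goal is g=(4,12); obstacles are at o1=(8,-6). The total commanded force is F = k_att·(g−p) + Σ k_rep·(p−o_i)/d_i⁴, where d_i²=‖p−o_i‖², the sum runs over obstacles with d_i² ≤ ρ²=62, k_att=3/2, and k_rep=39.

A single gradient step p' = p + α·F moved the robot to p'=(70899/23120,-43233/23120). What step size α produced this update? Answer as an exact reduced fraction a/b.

F_att = 3/2·(g−p) = 3/2·(1,15) = (1.5000,22.5000)
o1: d²=34 ≤ ρ²=62; F_rep = 39·(-5,3)/34² = (-0.1687,0.1012)
F = F_att + ΣF_rep = (1.3313,22.6012)
Δp = p'−p = (0.0666,1.1301); α = Δx/Fx = (1539/23120) / (1539/1156) = 1/20
check: Δy/Fy = (26127/23120) / (26127/1156) = 1/20 ✓

α = 1/20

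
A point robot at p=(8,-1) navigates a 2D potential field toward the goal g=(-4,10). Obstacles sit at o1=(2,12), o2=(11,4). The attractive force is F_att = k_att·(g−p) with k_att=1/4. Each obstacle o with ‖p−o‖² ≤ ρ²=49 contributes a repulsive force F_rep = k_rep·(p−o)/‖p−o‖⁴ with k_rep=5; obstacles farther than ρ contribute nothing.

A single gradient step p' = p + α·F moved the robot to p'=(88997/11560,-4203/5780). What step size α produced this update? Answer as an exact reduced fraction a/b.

F_att = 1/4·(g−p) = 1/4·(-12,11) = (-3.0000,2.7500)
o1: d²=205 > ρ²=49 → inactive
o2: d²=34 ≤ ρ²=49; F_rep = 5·(-3,-5)/34² = (-0.0130,-0.0216)
F = F_att + ΣF_rep = (-3.0130,2.7284)
Δp = p'−p = (-0.3013,0.2728); α = Δx/Fx = (-3483/11560) / (-3483/1156) = 1/10
check: Δy/Fy = (1577/5780) / (1577/578) = 1/10 ✓

α = 1/10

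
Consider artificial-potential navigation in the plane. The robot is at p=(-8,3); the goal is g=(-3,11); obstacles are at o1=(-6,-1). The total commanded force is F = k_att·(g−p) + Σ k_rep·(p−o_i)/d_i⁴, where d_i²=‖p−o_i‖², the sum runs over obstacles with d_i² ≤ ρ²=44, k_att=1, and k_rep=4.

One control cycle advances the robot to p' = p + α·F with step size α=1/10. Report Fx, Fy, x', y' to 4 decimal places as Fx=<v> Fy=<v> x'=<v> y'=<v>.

Fx=4.9800 Fy=8.0400 x'=-7.5020 y'=3.8040

F_att = 1·(g−p) = 1·(5,8) = (5.0000,8.0000)
o1: d²=20 ≤ ρ²=44; F_rep = 4·(-2,4)/20² = (-0.0200,0.0400)
F = F_att + ΣF_rep = (4.9800,8.0400)
p' = p + 1/10·F = (-7.5020,3.8040)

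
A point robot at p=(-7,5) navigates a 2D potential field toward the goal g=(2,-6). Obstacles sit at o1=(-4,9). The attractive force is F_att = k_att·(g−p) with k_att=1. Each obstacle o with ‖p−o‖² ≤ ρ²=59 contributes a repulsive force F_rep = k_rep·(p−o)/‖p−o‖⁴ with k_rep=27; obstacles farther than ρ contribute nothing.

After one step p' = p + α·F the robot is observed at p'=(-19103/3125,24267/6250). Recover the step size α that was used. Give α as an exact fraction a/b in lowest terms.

α = 1/10

F_att = 1·(g−p) = 1·(9,-11) = (9.0000,-11.0000)
o1: d²=25 ≤ ρ²=59; F_rep = 27·(-3,-4)/25² = (-0.1296,-0.1728)
F = F_att + ΣF_rep = (8.8704,-11.1728)
Δp = p'−p = (0.8870,-1.1173); α = Δx/Fx = (2772/3125) / (5544/625) = 1/10
check: Δy/Fy = (-6983/6250) / (-6983/625) = 1/10 ✓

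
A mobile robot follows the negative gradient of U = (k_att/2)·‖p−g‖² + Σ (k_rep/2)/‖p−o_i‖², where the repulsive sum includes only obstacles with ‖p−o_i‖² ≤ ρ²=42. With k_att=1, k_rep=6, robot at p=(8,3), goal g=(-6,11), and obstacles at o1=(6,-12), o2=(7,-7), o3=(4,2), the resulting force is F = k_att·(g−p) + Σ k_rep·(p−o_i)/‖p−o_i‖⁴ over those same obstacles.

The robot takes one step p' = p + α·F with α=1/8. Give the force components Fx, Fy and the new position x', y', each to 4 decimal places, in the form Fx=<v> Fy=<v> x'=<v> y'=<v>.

F_att = 1·(g−p) = 1·(-14,8) = (-14.0000,8.0000)
o1: d²=229 > ρ²=42 → inactive
o2: d²=101 > ρ²=42 → inactive
o3: d²=17 ≤ ρ²=42; F_rep = 6·(4,1)/17² = (0.0830,0.0208)
F = F_att + ΣF_rep = (-13.9170,8.0208)
p' = p + 1/8·F = (6.2604,4.0026)

Fx=-13.9170 Fy=8.0208 x'=6.2604 y'=4.0026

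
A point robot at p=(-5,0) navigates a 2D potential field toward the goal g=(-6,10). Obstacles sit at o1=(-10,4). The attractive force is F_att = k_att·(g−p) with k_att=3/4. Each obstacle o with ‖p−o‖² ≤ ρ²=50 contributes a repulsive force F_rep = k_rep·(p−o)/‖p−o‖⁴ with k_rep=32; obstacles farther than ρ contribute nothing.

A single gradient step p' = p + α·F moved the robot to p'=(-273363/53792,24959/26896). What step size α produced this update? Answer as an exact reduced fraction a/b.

F_att = 3/4·(g−p) = 3/4·(-1,10) = (-0.7500,7.5000)
o1: d²=41 ≤ ρ²=50; F_rep = 32·(5,-4)/41² = (0.0952,-0.0761)
F = F_att + ΣF_rep = (-0.6548,7.4239)
Δp = p'−p = (-0.0819,0.9280); α = Δx/Fx = (-4403/53792) / (-4403/6724) = 1/8
check: Δy/Fy = (24959/26896) / (24959/3362) = 1/8 ✓

α = 1/8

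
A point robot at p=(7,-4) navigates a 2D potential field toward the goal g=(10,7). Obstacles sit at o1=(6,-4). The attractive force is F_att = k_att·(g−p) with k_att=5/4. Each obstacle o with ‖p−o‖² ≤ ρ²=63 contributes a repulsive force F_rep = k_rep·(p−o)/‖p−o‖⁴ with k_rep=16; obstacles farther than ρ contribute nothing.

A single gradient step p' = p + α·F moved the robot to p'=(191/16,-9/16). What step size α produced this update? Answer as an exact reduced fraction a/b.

α = 1/4

F_att = 5/4·(g−p) = 5/4·(3,11) = (3.7500,13.7500)
o1: d²=1 ≤ ρ²=63; F_rep = 16·(1,0)/1² = (16.0000,0.0000)
F = F_att + ΣF_rep = (19.7500,13.7500)
Δp = p'−p = (4.9375,3.4375); α = Δx/Fx = (79/16) / (79/4) = 1/4
check: Δy/Fy = (55/16) / (55/4) = 1/4 ✓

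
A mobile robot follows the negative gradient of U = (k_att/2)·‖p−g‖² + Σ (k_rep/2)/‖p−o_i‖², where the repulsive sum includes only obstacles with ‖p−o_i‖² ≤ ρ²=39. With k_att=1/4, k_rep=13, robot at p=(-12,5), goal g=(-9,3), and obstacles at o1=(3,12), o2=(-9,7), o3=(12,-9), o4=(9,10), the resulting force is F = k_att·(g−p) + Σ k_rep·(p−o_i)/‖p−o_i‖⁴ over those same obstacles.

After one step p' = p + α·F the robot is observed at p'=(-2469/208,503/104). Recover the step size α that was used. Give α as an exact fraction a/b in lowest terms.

F_att = 1/4·(g−p) = 1/4·(3,-2) = (0.7500,-0.5000)
o1: d²=274 > ρ²=39 → inactive
o2: d²=13 ≤ ρ²=39; F_rep = 13·(-3,-2)/13² = (-0.2308,-0.1538)
o3: d²=772 > ρ²=39 → inactive
o4: d²=466 > ρ²=39 → inactive
F = F_att + ΣF_rep = (0.5192,-0.6538)
Δp = p'−p = (0.1298,-0.1635); α = Δx/Fx = (27/208) / (27/52) = 1/4
check: Δy/Fy = (-17/104) / (-17/26) = 1/4 ✓

α = 1/4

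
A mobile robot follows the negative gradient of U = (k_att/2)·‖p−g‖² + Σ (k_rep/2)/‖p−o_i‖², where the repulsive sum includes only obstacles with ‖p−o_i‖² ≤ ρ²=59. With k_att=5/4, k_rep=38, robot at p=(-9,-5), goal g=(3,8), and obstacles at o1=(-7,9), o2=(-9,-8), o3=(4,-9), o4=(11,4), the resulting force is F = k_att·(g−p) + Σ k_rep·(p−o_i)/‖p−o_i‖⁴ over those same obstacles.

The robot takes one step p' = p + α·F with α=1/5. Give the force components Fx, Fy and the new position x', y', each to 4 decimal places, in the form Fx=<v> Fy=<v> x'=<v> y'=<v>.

Fx=15.0000 Fy=17.6574 x'=-6.0000 y'=-1.4685

F_att = 5/4·(g−p) = 5/4·(12,13) = (15.0000,16.2500)
o1: d²=200 > ρ²=59 → inactive
o2: d²=9 ≤ ρ²=59; F_rep = 38·(0,3)/9² = (0.0000,1.4074)
o3: d²=185 > ρ²=59 → inactive
o4: d²=481 > ρ²=59 → inactive
F = F_att + ΣF_rep = (15.0000,17.6574)
p' = p + 1/5·F = (-6.0000,-1.4685)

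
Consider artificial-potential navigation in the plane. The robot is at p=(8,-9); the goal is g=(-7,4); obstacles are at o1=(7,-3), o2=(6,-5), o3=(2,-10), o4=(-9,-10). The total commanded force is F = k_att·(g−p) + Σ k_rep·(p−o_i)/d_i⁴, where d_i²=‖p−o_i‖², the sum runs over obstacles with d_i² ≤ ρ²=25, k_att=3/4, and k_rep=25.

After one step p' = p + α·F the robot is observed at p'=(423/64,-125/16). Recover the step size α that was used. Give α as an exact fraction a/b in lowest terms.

F_att = 3/4·(g−p) = 3/4·(-15,13) = (-11.2500,9.7500)
o1: d²=37 > ρ²=25 → inactive
o2: d²=20 ≤ ρ²=25; F_rep = 25·(2,-4)/20² = (0.1250,-0.2500)
o3: d²=37 > ρ²=25 → inactive
o4: d²=290 > ρ²=25 → inactive
F = F_att + ΣF_rep = (-11.1250,9.5000)
Δp = p'−p = (-1.3906,1.1875); α = Δx/Fx = (-89/64) / (-89/8) = 1/8
check: Δy/Fy = (19/16) / (19/2) = 1/8 ✓

α = 1/8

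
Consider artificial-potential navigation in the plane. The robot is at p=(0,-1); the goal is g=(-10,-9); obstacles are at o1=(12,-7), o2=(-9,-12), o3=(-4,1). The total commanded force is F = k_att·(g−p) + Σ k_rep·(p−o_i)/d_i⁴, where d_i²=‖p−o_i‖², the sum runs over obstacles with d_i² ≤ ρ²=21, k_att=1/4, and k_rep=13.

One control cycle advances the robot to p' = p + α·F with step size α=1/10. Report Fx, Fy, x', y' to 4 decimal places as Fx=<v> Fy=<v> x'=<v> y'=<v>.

F_att = 1/4·(g−p) = 1/4·(-10,-8) = (-2.5000,-2.0000)
o1: d²=180 > ρ²=21 → inactive
o2: d²=202 > ρ²=21 → inactive
o3: d²=20 ≤ ρ²=21; F_rep = 13·(4,-2)/20² = (0.1300,-0.0650)
F = F_att + ΣF_rep = (-2.3700,-2.0650)
p' = p + 1/10·F = (-0.2370,-1.2065)

Fx=-2.3700 Fy=-2.0650 x'=-0.2370 y'=-1.2065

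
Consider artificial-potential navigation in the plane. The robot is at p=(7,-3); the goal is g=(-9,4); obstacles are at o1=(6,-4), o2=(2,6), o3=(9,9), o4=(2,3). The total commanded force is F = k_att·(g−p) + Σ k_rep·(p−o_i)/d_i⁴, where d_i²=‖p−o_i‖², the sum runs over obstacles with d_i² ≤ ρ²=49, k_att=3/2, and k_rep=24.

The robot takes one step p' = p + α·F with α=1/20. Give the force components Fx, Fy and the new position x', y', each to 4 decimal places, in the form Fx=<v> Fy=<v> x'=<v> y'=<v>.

Fx=-18.0000 Fy=16.5000 x'=6.1000 y'=-2.1750

F_att = 3/2·(g−p) = 3/2·(-16,7) = (-24.0000,10.5000)
o1: d²=2 ≤ ρ²=49; F_rep = 24·(1,1)/2² = (6.0000,6.0000)
o2: d²=106 > ρ²=49 → inactive
o3: d²=148 > ρ²=49 → inactive
o4: d²=61 > ρ²=49 → inactive
F = F_att + ΣF_rep = (-18.0000,16.5000)
p' = p + 1/20·F = (6.1000,-2.1750)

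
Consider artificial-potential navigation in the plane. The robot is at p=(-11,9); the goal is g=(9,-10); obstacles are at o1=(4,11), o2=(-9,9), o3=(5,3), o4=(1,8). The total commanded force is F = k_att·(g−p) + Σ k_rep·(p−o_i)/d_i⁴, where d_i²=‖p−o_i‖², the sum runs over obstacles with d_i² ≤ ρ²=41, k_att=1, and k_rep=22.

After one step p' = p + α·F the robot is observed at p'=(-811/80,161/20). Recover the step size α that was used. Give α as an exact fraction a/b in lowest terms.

α = 1/20

F_att = 1·(g−p) = 1·(20,-19) = (20.0000,-19.0000)
o1: d²=229 > ρ²=41 → inactive
o2: d²=4 ≤ ρ²=41; F_rep = 22·(-2,0)/4² = (-2.7500,0.0000)
o3: d²=292 > ρ²=41 → inactive
o4: d²=145 > ρ²=41 → inactive
F = F_att + ΣF_rep = (17.2500,-19.0000)
Δp = p'−p = (0.8625,-0.9500); α = Δx/Fx = (69/80) / (69/4) = 1/20
check: Δy/Fy = (-19/20) / (-19) = 1/20 ✓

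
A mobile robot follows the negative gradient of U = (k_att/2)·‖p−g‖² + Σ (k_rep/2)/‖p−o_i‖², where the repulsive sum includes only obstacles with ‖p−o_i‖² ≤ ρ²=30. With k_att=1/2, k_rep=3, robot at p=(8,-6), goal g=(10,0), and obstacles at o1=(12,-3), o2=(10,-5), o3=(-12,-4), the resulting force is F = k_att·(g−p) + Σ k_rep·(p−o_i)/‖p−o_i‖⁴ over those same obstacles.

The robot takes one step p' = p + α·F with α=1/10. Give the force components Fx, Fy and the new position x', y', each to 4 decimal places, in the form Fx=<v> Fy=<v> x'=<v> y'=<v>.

Fx=0.7408 Fy=2.8656 x'=8.0741 y'=-5.7134

F_att = 1/2·(g−p) = 1/2·(2,6) = (1.0000,3.0000)
o1: d²=25 ≤ ρ²=30; F_rep = 3·(-4,-3)/25² = (-0.0192,-0.0144)
o2: d²=5 ≤ ρ²=30; F_rep = 3·(-2,-1)/5² = (-0.2400,-0.1200)
o3: d²=404 > ρ²=30 → inactive
F = F_att + ΣF_rep = (0.7408,2.8656)
p' = p + 1/10·F = (8.0741,-5.7134)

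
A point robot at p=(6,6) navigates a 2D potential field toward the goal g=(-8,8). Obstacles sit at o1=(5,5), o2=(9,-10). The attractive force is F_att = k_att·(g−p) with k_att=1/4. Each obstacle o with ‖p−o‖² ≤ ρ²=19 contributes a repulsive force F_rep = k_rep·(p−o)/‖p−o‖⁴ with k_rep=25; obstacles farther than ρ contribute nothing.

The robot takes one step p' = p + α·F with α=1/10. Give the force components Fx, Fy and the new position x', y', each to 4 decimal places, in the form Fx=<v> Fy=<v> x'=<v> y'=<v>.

F_att = 1/4·(g−p) = 1/4·(-14,2) = (-3.5000,0.5000)
o1: d²=2 ≤ ρ²=19; F_rep = 25·(1,1)/2² = (6.2500,6.2500)
o2: d²=265 > ρ²=19 → inactive
F = F_att + ΣF_rep = (2.7500,6.7500)
p' = p + 1/10·F = (6.2750,6.6750)

Fx=2.7500 Fy=6.7500 x'=6.2750 y'=6.6750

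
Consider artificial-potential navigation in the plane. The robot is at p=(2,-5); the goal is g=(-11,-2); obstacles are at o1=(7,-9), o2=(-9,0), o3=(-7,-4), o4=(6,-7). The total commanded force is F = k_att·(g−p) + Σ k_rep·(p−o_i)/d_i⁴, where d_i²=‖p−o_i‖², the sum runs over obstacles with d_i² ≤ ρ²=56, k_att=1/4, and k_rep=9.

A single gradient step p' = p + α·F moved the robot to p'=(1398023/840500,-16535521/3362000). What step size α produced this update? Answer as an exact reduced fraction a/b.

F_att = 1/4·(g−p) = 1/4·(-13,3) = (-3.2500,0.7500)
o1: d²=41 ≤ ρ²=56; F_rep = 9·(-5,4)/41² = (-0.0268,0.0214)
o2: d²=146 > ρ²=56 → inactive
o3: d²=82 > ρ²=56 → inactive
o4: d²=20 ≤ ρ²=56; F_rep = 9·(-4,2)/20² = (-0.0900,0.0450)
F = F_att + ΣF_rep = (-3.3668,0.8164)
Δp = p'−p = (-0.3367,0.0816); α = Δx/Fx = (-282977/840500) / (-282977/84050) = 1/10
check: Δy/Fy = (274479/3362000) / (274479/336200) = 1/10 ✓

α = 1/10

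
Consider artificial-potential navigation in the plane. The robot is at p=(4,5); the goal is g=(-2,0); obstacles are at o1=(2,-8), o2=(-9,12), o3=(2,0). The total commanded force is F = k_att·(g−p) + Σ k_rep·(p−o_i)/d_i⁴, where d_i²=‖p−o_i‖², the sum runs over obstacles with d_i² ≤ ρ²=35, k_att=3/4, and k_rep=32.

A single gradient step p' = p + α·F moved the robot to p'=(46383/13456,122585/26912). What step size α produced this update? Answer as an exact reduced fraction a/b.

α = 1/8

F_att = 3/4·(g−p) = 3/4·(-6,-5) = (-4.5000,-3.7500)
o1: d²=173 > ρ²=35 → inactive
o2: d²=218 > ρ²=35 → inactive
o3: d²=29 ≤ ρ²=35; F_rep = 32·(2,5)/29² = (0.0761,0.1902)
F = F_att + ΣF_rep = (-4.4239,-3.5598)
Δp = p'−p = (-0.5530,-0.4450); α = Δx/Fx = (-7441/13456) / (-7441/1682) = 1/8
check: Δy/Fy = (-11975/26912) / (-11975/3364) = 1/8 ✓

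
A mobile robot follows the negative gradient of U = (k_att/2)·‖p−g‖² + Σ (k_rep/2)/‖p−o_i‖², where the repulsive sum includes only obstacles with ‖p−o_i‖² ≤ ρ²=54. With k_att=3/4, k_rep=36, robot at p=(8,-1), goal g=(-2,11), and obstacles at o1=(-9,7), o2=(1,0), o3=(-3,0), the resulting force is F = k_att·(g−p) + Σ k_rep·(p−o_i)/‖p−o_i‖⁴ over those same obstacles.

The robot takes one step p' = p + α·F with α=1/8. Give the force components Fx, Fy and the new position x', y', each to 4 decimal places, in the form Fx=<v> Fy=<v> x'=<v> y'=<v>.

F_att = 3/4·(g−p) = 3/4·(-10,12) = (-7.5000,9.0000)
o1: d²=353 > ρ²=54 → inactive
o2: d²=50 ≤ ρ²=54; F_rep = 36·(7,-1)/50² = (0.1008,-0.0144)
o3: d²=122 > ρ²=54 → inactive
F = F_att + ΣF_rep = (-7.3992,8.9856)
p' = p + 1/8·F = (7.0751,0.1232)

Fx=-7.3992 Fy=8.9856 x'=7.0751 y'=0.1232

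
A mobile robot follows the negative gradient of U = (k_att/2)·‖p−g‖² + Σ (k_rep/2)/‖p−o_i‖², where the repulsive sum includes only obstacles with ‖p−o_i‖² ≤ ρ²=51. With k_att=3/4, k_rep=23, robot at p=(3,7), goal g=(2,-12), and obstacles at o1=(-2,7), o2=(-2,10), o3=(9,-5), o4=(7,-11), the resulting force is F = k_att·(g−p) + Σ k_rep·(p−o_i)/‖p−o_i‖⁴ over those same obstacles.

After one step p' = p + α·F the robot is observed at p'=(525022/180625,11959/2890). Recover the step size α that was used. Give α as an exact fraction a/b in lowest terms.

α = 1/5

F_att = 3/4·(g−p) = 3/4·(-1,-19) = (-0.7500,-14.2500)
o1: d²=25 ≤ ρ²=51; F_rep = 23·(5,0)/25² = (0.1840,0.0000)
o2: d²=34 ≤ ρ²=51; F_rep = 23·(5,-3)/34² = (0.0995,-0.0597)
o3: d²=180 > ρ²=51 → inactive
o4: d²=340 > ρ²=51 → inactive
F = F_att + ΣF_rep = (-0.4665,-14.3097)
Δp = p'−p = (-0.0933,-2.8619); α = Δx/Fx = (-16853/180625) / (-16853/36125) = 1/5
check: Δy/Fy = (-8271/2890) / (-8271/578) = 1/5 ✓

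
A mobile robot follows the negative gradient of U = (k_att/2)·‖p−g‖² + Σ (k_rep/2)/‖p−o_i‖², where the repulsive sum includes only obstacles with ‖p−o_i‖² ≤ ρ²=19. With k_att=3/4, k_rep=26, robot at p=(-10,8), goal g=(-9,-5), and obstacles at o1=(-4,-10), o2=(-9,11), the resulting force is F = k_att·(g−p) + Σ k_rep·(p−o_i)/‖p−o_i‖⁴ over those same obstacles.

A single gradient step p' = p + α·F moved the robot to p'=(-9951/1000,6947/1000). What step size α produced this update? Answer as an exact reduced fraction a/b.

F_att = 3/4·(g−p) = 3/4·(1,-13) = (0.7500,-9.7500)
o1: d²=360 > ρ²=19 → inactive
o2: d²=10 ≤ ρ²=19; F_rep = 26·(-1,-3)/10² = (-0.2600,-0.7800)
F = F_att + ΣF_rep = (0.4900,-10.5300)
Δp = p'−p = (0.0490,-1.0530); α = Δx/Fx = (49/1000) / (49/100) = 1/10
check: Δy/Fy = (-1053/1000) / (-1053/100) = 1/10 ✓

α = 1/10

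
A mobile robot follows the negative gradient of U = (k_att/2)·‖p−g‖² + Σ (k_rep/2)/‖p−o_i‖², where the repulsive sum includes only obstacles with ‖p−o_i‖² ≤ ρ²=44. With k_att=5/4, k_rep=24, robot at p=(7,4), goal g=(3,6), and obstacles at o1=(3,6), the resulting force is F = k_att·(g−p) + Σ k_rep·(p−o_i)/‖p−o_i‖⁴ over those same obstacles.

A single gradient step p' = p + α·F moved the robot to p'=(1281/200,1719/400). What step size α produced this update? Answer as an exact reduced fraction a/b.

α = 1/8

F_att = 5/4·(g−p) = 5/4·(-4,2) = (-5.0000,2.5000)
o1: d²=20 ≤ ρ²=44; F_rep = 24·(4,-2)/20² = (0.2400,-0.1200)
F = F_att + ΣF_rep = (-4.7600,2.3800)
Δp = p'−p = (-0.5950,0.2975); α = Δx/Fx = (-119/200) / (-119/25) = 1/8
check: Δy/Fy = (119/400) / (119/50) = 1/8 ✓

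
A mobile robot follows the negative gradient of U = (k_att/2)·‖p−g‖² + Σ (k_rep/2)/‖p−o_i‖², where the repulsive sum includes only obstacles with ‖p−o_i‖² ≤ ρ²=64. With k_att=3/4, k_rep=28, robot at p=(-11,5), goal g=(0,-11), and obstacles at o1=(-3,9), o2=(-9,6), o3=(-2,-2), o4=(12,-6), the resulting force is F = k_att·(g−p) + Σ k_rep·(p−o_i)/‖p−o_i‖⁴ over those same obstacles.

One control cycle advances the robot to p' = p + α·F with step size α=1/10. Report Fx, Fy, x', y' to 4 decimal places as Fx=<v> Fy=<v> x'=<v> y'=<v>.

F_att = 3/4·(g−p) = 3/4·(11,-16) = (8.2500,-12.0000)
o1: d²=80 > ρ²=64 → inactive
o2: d²=5 ≤ ρ²=64; F_rep = 28·(-2,-1)/5² = (-2.2400,-1.1200)
o3: d²=130 > ρ²=64 → inactive
o4: d²=650 > ρ²=64 → inactive
F = F_att + ΣF_rep = (6.0100,-13.1200)
p' = p + 1/10·F = (-10.3990,3.6880)

Fx=6.0100 Fy=-13.1200 x'=-10.3990 y'=3.6880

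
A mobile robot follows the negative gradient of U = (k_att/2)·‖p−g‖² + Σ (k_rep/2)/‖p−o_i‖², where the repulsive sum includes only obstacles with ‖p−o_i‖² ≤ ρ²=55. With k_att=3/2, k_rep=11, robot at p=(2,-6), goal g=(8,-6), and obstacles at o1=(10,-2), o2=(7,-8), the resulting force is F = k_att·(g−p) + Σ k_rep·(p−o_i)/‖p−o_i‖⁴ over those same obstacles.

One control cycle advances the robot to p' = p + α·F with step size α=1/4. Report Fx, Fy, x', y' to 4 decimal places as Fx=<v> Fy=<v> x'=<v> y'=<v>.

F_att = 3/2·(g−p) = 3/2·(6,0) = (9.0000,0.0000)
o1: d²=80 > ρ²=55 → inactive
o2: d²=29 ≤ ρ²=55; F_rep = 11·(-5,2)/29² = (-0.0654,0.0262)
F = F_att + ΣF_rep = (8.9346,0.0262)
p' = p + 1/4·F = (4.2337,-5.9935)

Fx=8.9346 Fy=0.0262 x'=4.2337 y'=-5.9935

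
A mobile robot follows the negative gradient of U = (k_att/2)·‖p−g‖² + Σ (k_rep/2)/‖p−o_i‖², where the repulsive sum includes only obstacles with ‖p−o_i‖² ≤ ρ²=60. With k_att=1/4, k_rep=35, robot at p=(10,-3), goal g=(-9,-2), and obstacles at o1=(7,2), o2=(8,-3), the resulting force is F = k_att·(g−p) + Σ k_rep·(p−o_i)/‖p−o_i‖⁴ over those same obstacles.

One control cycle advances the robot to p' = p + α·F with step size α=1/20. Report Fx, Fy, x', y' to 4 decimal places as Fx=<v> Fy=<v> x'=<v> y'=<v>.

Fx=-0.2842 Fy=0.0986 x'=9.9858 y'=-2.9951

F_att = 1/4·(g−p) = 1/4·(-19,1) = (-4.7500,0.2500)
o1: d²=34 ≤ ρ²=60; F_rep = 35·(3,-5)/34² = (0.0908,-0.1514)
o2: d²=4 ≤ ρ²=60; F_rep = 35·(2,0)/4² = (4.3750,0.0000)
F = F_att + ΣF_rep = (-0.2842,0.0986)
p' = p + 1/20·F = (9.9858,-2.9951)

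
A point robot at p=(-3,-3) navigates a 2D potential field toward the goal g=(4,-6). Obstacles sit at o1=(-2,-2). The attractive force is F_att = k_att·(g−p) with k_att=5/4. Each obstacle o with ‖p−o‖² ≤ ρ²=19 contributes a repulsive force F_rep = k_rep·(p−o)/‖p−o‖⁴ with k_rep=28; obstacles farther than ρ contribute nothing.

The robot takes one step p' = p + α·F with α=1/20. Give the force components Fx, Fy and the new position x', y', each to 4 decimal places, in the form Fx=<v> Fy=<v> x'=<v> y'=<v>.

F_att = 5/4·(g−p) = 5/4·(7,-3) = (8.7500,-3.7500)
o1: d²=2 ≤ ρ²=19; F_rep = 28·(-1,-1)/2² = (-7.0000,-7.0000)
F = F_att + ΣF_rep = (1.7500,-10.7500)
p' = p + 1/20·F = (-2.9125,-3.5375)

Fx=1.7500 Fy=-10.7500 x'=-2.9125 y'=-3.5375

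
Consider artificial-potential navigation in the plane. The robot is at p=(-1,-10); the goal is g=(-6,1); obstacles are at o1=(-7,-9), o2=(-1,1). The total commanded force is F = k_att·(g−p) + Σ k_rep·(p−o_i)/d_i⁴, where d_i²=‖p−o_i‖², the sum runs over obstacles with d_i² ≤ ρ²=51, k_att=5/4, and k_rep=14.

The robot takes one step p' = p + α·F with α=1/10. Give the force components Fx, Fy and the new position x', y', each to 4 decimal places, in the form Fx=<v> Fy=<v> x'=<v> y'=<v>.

Fx=-6.1886 Fy=13.7398 x'=-1.6189 y'=-8.6260

F_att = 5/4·(g−p) = 5/4·(-5,11) = (-6.2500,13.7500)
o1: d²=37 ≤ ρ²=51; F_rep = 14·(6,-1)/37² = (0.0614,-0.0102)
o2: d²=121 > ρ²=51 → inactive
F = F_att + ΣF_rep = (-6.1886,13.7398)
p' = p + 1/10·F = (-1.6189,-8.6260)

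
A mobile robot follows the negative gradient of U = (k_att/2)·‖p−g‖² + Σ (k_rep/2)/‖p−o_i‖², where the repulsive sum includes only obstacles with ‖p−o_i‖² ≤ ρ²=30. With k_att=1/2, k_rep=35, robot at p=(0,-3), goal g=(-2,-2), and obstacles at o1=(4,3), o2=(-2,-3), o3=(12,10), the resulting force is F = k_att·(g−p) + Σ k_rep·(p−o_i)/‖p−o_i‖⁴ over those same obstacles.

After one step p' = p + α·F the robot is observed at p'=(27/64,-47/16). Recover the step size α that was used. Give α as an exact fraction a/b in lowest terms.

F_att = 1/2·(g−p) = 1/2·(-2,1) = (-1.0000,0.5000)
o1: d²=52 > ρ²=30 → inactive
o2: d²=4 ≤ ρ²=30; F_rep = 35·(2,0)/4² = (4.3750,0.0000)
o3: d²=313 > ρ²=30 → inactive
F = F_att + ΣF_rep = (3.3750,0.5000)
Δp = p'−p = (0.4219,0.0625); α = Δx/Fx = (27/64) / (27/8) = 1/8
check: Δy/Fy = (1/16) / (1/2) = 1/8 ✓

α = 1/8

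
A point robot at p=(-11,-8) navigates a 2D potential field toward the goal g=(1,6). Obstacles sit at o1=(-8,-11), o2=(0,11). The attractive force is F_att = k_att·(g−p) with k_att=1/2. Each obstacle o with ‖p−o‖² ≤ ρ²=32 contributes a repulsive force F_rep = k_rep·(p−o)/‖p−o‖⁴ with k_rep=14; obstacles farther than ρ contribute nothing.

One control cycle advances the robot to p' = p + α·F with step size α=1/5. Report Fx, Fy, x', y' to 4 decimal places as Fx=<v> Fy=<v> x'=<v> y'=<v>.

F_att = 1/2·(g−p) = 1/2·(12,14) = (6.0000,7.0000)
o1: d²=18 ≤ ρ²=32; F_rep = 14·(-3,3)/18² = (-0.1296,0.1296)
o2: d²=482 > ρ²=32 → inactive
F = F_att + ΣF_rep = (5.8704,7.1296)
p' = p + 1/5·F = (-9.8259,-6.5741)

Fx=5.8704 Fy=7.1296 x'=-9.8259 y'=-6.5741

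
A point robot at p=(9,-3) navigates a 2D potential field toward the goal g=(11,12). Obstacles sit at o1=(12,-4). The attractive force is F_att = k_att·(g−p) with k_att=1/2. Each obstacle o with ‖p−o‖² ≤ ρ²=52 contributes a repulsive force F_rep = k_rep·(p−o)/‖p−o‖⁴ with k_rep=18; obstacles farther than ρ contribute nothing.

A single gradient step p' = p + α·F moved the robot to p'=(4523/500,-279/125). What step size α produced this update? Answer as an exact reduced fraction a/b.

α = 1/10

F_att = 1/2·(g−p) = 1/2·(2,15) = (1.0000,7.5000)
o1: d²=10 ≤ ρ²=52; F_rep = 18·(-3,1)/10² = (-0.5400,0.1800)
F = F_att + ΣF_rep = (0.4600,7.6800)
Δp = p'−p = (0.0460,0.7680); α = Δx/Fx = (23/500) / (23/50) = 1/10
check: Δy/Fy = (96/125) / (192/25) = 1/10 ✓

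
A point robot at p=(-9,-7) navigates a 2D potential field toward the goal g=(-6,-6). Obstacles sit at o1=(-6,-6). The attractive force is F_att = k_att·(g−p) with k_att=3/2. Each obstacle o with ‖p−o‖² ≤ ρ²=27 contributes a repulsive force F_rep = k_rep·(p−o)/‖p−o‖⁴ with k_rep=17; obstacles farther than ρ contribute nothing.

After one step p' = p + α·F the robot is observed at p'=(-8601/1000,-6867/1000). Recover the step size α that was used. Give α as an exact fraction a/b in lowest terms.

α = 1/10

F_att = 3/2·(g−p) = 3/2·(3,1) = (4.5000,1.5000)
o1: d²=10 ≤ ρ²=27; F_rep = 17·(-3,-1)/10² = (-0.5100,-0.1700)
F = F_att + ΣF_rep = (3.9900,1.3300)
Δp = p'−p = (0.3990,0.1330); α = Δx/Fx = (399/1000) / (399/100) = 1/10
check: Δy/Fy = (133/1000) / (133/100) = 1/10 ✓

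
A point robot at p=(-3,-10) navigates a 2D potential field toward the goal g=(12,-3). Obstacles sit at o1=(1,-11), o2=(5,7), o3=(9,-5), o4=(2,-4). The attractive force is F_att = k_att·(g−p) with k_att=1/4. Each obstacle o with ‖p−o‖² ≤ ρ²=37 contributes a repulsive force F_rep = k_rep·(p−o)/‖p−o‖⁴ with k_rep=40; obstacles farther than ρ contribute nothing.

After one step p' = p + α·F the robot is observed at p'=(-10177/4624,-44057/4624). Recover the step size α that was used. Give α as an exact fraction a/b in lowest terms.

F_att = 1/4·(g−p) = 1/4·(15,7) = (3.7500,1.7500)
o1: d²=17 ≤ ρ²=37; F_rep = 40·(-4,1)/17² = (-0.5536,0.1384)
o2: d²=353 > ρ²=37 → inactive
o3: d²=169 > ρ²=37 → inactive
o4: d²=61 > ρ²=37 → inactive
F = F_att + ΣF_rep = (3.1964,1.8884)
Δp = p'−p = (0.7991,0.4721); α = Δx/Fx = (3695/4624) / (3695/1156) = 1/4
check: Δy/Fy = (2183/4624) / (2183/1156) = 1/4 ✓

α = 1/4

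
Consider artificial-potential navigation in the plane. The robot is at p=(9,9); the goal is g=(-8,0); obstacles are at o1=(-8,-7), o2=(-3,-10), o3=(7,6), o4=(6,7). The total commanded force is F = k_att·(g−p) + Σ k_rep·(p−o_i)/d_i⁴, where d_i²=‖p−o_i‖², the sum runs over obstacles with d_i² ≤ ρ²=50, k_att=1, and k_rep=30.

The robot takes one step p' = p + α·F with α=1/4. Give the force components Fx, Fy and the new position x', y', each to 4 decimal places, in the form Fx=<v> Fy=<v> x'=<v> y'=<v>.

Fx=-16.1124 Fy=-8.1124 x'=4.9719 y'=6.9719

F_att = 1·(g−p) = 1·(-17,-9) = (-17.0000,-9.0000)
o1: d²=545 > ρ²=50 → inactive
o2: d²=505 > ρ²=50 → inactive
o3: d²=13 ≤ ρ²=50; F_rep = 30·(2,3)/13² = (0.3550,0.5325)
o4: d²=13 ≤ ρ²=50; F_rep = 30·(3,2)/13² = (0.5325,0.3550)
F = F_att + ΣF_rep = (-16.1124,-8.1124)
p' = p + 1/4·F = (4.9719,6.9719)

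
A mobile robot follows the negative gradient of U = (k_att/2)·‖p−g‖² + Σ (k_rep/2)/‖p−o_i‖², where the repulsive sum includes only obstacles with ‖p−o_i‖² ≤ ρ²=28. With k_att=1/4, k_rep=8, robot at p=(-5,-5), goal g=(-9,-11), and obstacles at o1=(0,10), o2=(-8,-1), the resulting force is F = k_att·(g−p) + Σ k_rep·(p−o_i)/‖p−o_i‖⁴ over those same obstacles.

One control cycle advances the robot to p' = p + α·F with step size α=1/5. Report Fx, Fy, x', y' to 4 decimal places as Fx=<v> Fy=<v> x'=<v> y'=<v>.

F_att = 1/4·(g−p) = 1/4·(-4,-6) = (-1.0000,-1.5000)
o1: d²=250 > ρ²=28 → inactive
o2: d²=25 ≤ ρ²=28; F_rep = 8·(3,-4)/25² = (0.0384,-0.0512)
F = F_att + ΣF_rep = (-0.9616,-1.5512)
p' = p + 1/5·F = (-5.1923,-5.3102)

Fx=-0.9616 Fy=-1.5512 x'=-5.1923 y'=-5.3102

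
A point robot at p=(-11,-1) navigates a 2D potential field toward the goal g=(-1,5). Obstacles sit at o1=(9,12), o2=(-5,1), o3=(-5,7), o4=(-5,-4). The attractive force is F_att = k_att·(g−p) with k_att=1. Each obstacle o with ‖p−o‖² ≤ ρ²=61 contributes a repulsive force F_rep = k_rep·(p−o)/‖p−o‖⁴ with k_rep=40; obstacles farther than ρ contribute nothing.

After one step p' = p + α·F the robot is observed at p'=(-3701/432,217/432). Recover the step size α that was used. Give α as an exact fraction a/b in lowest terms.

F_att = 1·(g−p) = 1·(10,6) = (10.0000,6.0000)
o1: d²=569 > ρ²=61 → inactive
o2: d²=40 ≤ ρ²=61; F_rep = 40·(-6,-2)/40² = (-0.1500,-0.0500)
o3: d²=100 > ρ²=61 → inactive
o4: d²=45 ≤ ρ²=61; F_rep = 40·(-6,3)/45² = (-0.1185,0.0593)
F = F_att + ΣF_rep = (9.7315,6.0093)
Δp = p'−p = (2.4329,1.5023); α = Δx/Fx = (1051/432) / (1051/108) = 1/4
check: Δy/Fy = (649/432) / (649/108) = 1/4 ✓

α = 1/4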